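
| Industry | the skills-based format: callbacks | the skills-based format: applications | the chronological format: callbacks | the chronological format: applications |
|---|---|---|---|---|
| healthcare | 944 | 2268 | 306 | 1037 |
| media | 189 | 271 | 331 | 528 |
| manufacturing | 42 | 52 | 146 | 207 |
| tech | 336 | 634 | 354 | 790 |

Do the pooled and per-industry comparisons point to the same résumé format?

Healthcare: the skills-based format 944/2268 = 41.6%, the chronological format 306/1037 = 29.5% → the skills-based format
Media: the skills-based format 189/271 = 69.7%, the chronological format 331/528 = 62.7% → the skills-based format
Manufacturing: the skills-based format 42/52 = 80.8%, the chronological format 146/207 = 70.5% → the skills-based format
Tech: the skills-based format 336/634 = 53.0%, the chronological format 354/790 = 44.8% → the skills-based format
Overall: the skills-based format 1511/3225 = 46.9%, the chronological format 1137/2562 = 44.4% → the skills-based format
The skills-based format wins overall and in every industry group — no reversal.

Yes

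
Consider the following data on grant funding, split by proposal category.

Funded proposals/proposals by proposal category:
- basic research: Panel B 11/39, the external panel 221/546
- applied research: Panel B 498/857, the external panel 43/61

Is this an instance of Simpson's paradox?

Basic research: Panel B 11/39 = 28.2%, the external panel 221/546 = 40.5% → the external panel
Applied research: Panel B 498/857 = 58.1%, the external panel 43/61 = 70.5% → the external panel
Overall: Panel B 509/896 = 56.8%, the external panel 264/607 = 43.5% → Panel B
The external panel wins each proposal group but Panel B wins overall — the comparison reverses. The external panel's proposals skew toward basic research, which has a lower base rate.

Yes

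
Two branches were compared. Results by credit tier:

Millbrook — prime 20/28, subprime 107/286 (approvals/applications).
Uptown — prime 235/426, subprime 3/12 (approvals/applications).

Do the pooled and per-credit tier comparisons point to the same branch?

Prime: Millbrook 20/28 = 71.4%, Uptown 235/426 = 55.2% → Millbrook
Subprime: Millbrook 107/286 = 37.4%, Uptown 3/12 = 25.0% → Millbrook
Overall: Millbrook 127/314 = 40.4%, Uptown 238/438 = 54.3% → Uptown
Millbrook wins each credit group but Uptown wins overall — the comparison reverses. Millbrook's applications skew toward subprime, which has a lower base rate.

No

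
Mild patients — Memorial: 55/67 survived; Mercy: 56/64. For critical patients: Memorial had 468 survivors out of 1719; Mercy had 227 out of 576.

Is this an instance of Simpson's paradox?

Mild: Memorial 55/67 = 82.1%, Mercy 56/64 = 87.5% → Mercy
Critical: Memorial 468/1719 = 27.2%, Mercy 227/576 = 39.4% → Mercy
Overall: Memorial 523/1786 = 29.3%, Mercy 283/640 = 44.2% → Mercy
Mercy wins overall and in every case group — no reversal.

No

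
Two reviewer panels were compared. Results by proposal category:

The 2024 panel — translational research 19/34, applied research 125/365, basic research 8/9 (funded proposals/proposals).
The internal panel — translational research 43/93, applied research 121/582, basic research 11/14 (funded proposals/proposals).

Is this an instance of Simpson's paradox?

Translational research: the 2024 panel 19/34 = 55.9%, the internal panel 43/93 = 46.2% → the 2024 panel
Applied research: the 2024 panel 125/365 = 34.2%, the internal panel 121/582 = 20.8% → the 2024 panel
Basic research: the 2024 panel 8/9 = 88.9%, the internal panel 11/14 = 78.6% → the 2024 panel
Overall: the 2024 panel 152/408 = 37.3%, the internal panel 175/689 = 25.4% → the 2024 panel
The 2024 panel wins overall and in every proposal group — no reversal.

No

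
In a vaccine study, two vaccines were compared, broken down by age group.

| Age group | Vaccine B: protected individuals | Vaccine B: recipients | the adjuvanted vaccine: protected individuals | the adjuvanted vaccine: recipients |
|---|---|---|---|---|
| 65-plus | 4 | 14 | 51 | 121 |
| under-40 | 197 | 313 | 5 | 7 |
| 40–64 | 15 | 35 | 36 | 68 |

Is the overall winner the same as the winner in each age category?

65-plus: Vaccine B 4/14 = 28.6%, the adjuvanted vaccine 51/121 = 42.1% → the adjuvanted vaccine
Under-40: Vaccine B 197/313 = 62.9%, the adjuvanted vaccine 5/7 = 71.4% → the adjuvanted vaccine
40–64: Vaccine B 15/35 = 42.9%, the adjuvanted vaccine 36/68 = 52.9% → the adjuvanted vaccine
Overall: Vaccine B 216/362 = 59.7%, the adjuvanted vaccine 92/196 = 46.9% → Vaccine B
The adjuvanted vaccine wins each age group but Vaccine B wins overall — the comparison reverses. The adjuvanted vaccine's recipients skew toward 65-plus, which has a lower base rate.

No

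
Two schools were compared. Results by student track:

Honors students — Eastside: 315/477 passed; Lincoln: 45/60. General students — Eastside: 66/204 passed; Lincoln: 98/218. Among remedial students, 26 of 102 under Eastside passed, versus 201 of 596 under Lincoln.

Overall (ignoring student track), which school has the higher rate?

Eastside

Honors: Eastside 315/477 = 66.0%, Lincoln 45/60 = 75.0% → Lincoln
General: Eastside 66/204 = 32.4%, Lincoln 98/218 = 45.0% → Lincoln
Remedial: Eastside 26/102 = 25.5%, Lincoln 201/596 = 33.7% → Lincoln
Overall: Eastside 407/783 = 52.0%, Lincoln 344/874 = 39.4% → Eastside
(Lincoln wins every student group but Eastside wins overall — Lincoln's students skew toward the low-rate remedial group.)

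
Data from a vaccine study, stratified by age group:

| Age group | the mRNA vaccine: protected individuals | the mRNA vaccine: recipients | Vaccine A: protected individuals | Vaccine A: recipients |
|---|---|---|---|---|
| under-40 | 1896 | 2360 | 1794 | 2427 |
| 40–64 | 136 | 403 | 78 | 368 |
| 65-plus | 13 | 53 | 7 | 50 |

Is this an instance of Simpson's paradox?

Under-40: the mRNA vaccine 1896/2360 = 80.3%, Vaccine A 1794/2427 = 73.9% → the mRNA vaccine
40–64: the mRNA vaccine 136/403 = 33.7%, Vaccine A 78/368 = 21.2% → the mRNA vaccine
65-plus: the mRNA vaccine 13/53 = 24.5%, Vaccine A 7/50 = 14.0% → the mRNA vaccine
Overall: the mRNA vaccine 2045/2816 = 72.6%, Vaccine A 1879/2845 = 66.0% → the mRNA vaccine
The mRNA vaccine wins overall and in every age group — no reversal.

No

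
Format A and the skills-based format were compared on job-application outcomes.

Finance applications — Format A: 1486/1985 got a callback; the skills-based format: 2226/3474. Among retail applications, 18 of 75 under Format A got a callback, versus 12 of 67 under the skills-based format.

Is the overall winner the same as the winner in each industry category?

Finance: Format A 1486/1985 = 74.9%, the skills-based format 2226/3474 = 64.1% → Format A
Retail: Format A 18/75 = 24.0%, the skills-based format 12/67 = 17.9% → Format A
Overall: Format A 1504/2060 = 73.0%, the skills-based format 2238/3541 = 63.2% → Format A
Format A wins overall and in every industry group — no reversal.

Yes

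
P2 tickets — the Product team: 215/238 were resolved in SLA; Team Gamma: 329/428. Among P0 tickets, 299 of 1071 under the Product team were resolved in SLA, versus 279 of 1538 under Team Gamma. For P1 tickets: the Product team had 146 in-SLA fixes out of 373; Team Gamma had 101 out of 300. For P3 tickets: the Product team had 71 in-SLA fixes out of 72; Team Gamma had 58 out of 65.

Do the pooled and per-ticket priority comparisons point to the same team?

P2: the Product team 215/238 = 90.3%, Team Gamma 329/428 = 76.9% → the Product team
P0: the Product team 299/1071 = 27.9%, Team Gamma 279/1538 = 18.1% → the Product team
P1: the Product team 146/373 = 39.1%, Team Gamma 101/300 = 33.7% → the Product team
P3: the Product team 71/72 = 98.6%, Team Gamma 58/65 = 89.2% → the Product team
Overall: the Product team 731/1754 = 41.7%, Team Gamma 767/2331 = 32.9% → the Product team
The Product team wins overall and in every ticket group — no reversal.

Yes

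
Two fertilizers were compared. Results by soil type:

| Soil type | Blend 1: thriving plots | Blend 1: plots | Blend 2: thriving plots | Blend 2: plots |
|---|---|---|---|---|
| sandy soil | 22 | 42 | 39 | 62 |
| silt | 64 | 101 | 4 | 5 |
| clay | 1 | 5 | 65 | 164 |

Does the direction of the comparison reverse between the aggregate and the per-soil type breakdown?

Sandy soil: Blend 1 22/42 = 52.4%, Blend 2 39/62 = 62.9% → Blend 2
Silt: Blend 1 64/101 = 63.4%, Blend 2 4/5 = 80.0% → Blend 2
Clay: Blend 1 1/5 = 20.0%, Blend 2 65/164 = 39.6% → Blend 2
Overall: Blend 1 87/148 = 58.8%, Blend 2 108/231 = 46.8% → Blend 1
Blend 2 wins each soil group but Blend 1 wins overall — the comparison reverses. Blend 2's plots skew toward clay, which has a lower base rate.

Yes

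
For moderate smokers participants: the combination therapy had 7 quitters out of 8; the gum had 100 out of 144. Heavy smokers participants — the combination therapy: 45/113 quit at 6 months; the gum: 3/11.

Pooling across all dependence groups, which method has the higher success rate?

the gum

Moderate smokers: the combination therapy 7/8 = 87.5%, the gum 100/144 = 69.4% → the combination therapy
Heavy smokers: the combination therapy 45/113 = 39.8%, the gum 3/11 = 27.3% → the combination therapy
Overall: the combination therapy 52/121 = 43.0%, the gum 103/155 = 66.5% → the gum
(The combination therapy wins every dependence group but the gum wins overall — the combination therapy's participants skew toward the low-rate heavy smokers group.)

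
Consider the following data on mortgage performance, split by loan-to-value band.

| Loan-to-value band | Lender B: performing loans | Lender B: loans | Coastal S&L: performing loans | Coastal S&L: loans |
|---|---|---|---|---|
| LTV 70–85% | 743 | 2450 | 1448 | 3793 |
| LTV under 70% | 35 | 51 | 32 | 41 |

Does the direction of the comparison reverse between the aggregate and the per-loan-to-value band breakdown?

No

LTV 70–85%: Lender B 743/2450 = 30.3%, Coastal S&L 1448/3793 = 38.2% → Coastal S&L
LTV under 70%: Lender B 35/51 = 68.6%, Coastal S&L 32/41 = 78.0% → Coastal S&L
Overall: Lender B 778/2501 = 31.1%, Coastal S&L 1480/3834 = 38.6% → Coastal S&L
Coastal S&L wins overall and in every loan-to-value group — no reversal.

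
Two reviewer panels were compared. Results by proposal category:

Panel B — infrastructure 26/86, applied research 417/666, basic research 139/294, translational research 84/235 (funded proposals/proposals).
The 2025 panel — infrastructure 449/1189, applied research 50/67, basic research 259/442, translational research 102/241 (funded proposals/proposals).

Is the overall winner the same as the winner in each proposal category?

No

Infrastructure: Panel B 26/86 = 30.2%, the 2025 panel 449/1189 = 37.8% → the 2025 panel
Applied research: Panel B 417/666 = 62.6%, the 2025 panel 50/67 = 74.6% → the 2025 panel
Basic research: Panel B 139/294 = 47.3%, the 2025 panel 259/442 = 58.6% → the 2025 panel
Translational research: Panel B 84/235 = 35.7%, the 2025 panel 102/241 = 42.3% → the 2025 panel
Overall: Panel B 666/1281 = 52.0%, the 2025 panel 860/1939 = 44.4% → Panel B
The 2025 panel wins each proposal group but Panel B wins overall — the comparison reverses. The 2025 panel's proposals skew toward infrastructure, which has a lower base rate.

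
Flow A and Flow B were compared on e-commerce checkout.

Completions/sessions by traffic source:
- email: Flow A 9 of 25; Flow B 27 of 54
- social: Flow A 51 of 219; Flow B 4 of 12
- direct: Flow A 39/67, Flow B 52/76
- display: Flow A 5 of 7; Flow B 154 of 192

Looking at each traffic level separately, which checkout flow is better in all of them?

Flow B

Email: Flow A 9/25 = 36.0%, Flow B 27/54 = 50.0% → Flow B
Social: Flow A 51/219 = 23.3%, Flow B 4/12 = 33.3% → Flow B
Direct: Flow A 39/67 = 58.2%, Flow B 52/76 = 68.4% → Flow B
Display: Flow A 5/7 = 71.4%, Flow B 154/192 = 80.2% → Flow B
Flow B has the higher rate in all 4 groups.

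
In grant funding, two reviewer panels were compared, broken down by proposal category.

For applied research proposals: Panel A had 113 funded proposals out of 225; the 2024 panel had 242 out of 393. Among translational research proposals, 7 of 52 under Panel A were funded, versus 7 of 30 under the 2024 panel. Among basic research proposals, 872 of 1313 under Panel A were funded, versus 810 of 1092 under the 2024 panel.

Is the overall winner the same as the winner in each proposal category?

Applied research: Panel A 113/225 = 50.2%, the 2024 panel 242/393 = 61.6% → the 2024 panel
Translational research: Panel A 7/52 = 13.5%, the 2024 panel 7/30 = 23.3% → the 2024 panel
Basic research: Panel A 872/1313 = 66.4%, the 2024 panel 810/1092 = 74.2% → the 2024 panel
Overall: Panel A 992/1590 = 62.4%, the 2024 panel 1059/1515 = 69.9% → the 2024 panel
The 2024 panel wins overall and in every proposal group — no reversal.

Yes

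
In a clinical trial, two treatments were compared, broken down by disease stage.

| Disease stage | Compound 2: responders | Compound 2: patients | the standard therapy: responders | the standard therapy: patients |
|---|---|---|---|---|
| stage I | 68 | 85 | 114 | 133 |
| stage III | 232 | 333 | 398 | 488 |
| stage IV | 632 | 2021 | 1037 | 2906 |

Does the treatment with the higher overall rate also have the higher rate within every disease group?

Stage I: Compound 2 68/85 = 80.0%, the standard therapy 114/133 = 85.7% → the standard therapy
Stage III: Compound 2 232/333 = 69.7%, the standard therapy 398/488 = 81.6% → the standard therapy
Stage IV: Compound 2 632/2021 = 31.3%, the standard therapy 1037/2906 = 35.7% → the standard therapy
Overall: Compound 2 932/2439 = 38.2%, the standard therapy 1549/3527 = 43.9% → the standard therapy
The standard therapy wins overall and in every disease group — no reversal.

Yes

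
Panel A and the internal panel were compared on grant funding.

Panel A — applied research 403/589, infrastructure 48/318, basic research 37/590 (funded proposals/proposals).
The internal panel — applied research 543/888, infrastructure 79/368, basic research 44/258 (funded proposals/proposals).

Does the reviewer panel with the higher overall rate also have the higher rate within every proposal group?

No

Applied research: Panel A 403/589 = 68.4%, the internal panel 543/888 = 61.1% → Panel A
Infrastructure: Panel A 48/318 = 15.1%, the internal panel 79/368 = 21.5% → the internal panel
Basic research: Panel A 37/590 = 6.3%, the internal panel 44/258 = 17.1% → the internal panel
Overall: Panel A 488/1497 = 32.6%, the internal panel 666/1514 = 44.0% → the internal panel
Neither sweeps: Panel A wins 1 of 3 groups, the internal panel wins 2. The internal panel wins overall but not every group — no Simpson reversal.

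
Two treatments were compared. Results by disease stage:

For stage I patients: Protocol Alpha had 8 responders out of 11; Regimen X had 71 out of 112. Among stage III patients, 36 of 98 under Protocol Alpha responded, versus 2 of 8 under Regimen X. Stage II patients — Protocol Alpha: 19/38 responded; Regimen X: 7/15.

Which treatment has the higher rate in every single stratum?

Stage I: Protocol Alpha 8/11 = 72.7%, Regimen X 71/112 = 63.4% → Protocol Alpha
Stage III: Protocol Alpha 36/98 = 36.7%, Regimen X 2/8 = 25.0% → Protocol Alpha
Stage II: Protocol Alpha 19/38 = 50.0%, Regimen X 7/15 = 46.7% → Protocol Alpha
Protocol Alpha has the higher rate in all 3 groups.

Protocol Alpha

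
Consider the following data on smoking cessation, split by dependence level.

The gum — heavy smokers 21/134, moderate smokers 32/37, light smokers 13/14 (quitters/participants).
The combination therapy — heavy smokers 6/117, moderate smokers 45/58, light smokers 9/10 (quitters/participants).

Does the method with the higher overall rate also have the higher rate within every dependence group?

Yes

Heavy smokers: the gum 21/134 = 15.7%, the combination therapy 6/117 = 5.1% → the gum
Moderate smokers: the gum 32/37 = 86.5%, the combination therapy 45/58 = 77.6% → the gum
Light smokers: the gum 13/14 = 92.9%, the combination therapy 9/10 = 90.0% → the gum
Overall: the gum 66/185 = 35.7%, the combination therapy 60/185 = 32.4% → the gum
The gum wins overall and in every dependence group — no reversal.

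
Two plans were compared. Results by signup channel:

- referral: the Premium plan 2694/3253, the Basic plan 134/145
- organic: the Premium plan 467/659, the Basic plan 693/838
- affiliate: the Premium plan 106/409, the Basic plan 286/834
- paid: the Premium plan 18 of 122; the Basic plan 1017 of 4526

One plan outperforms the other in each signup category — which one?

the Basic plan

Referral: the Premium plan 2694/3253 = 82.8%, the Basic plan 134/145 = 92.4% → the Basic plan
Organic: the Premium plan 467/659 = 70.9%, the Basic plan 693/838 = 82.7% → the Basic plan
Affiliate: the Premium plan 106/409 = 25.9%, the Basic plan 286/834 = 34.3% → the Basic plan
Paid: the Premium plan 18/122 = 14.8%, the Basic plan 1017/4526 = 22.5% → the Basic plan
The Basic plan has the higher rate in all 4 groups.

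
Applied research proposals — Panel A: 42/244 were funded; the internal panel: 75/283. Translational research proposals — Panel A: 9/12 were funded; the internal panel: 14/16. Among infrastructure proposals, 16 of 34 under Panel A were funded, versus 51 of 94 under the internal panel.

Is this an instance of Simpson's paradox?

No

Applied research: Panel A 42/244 = 17.2%, the internal panel 75/283 = 26.5% → the internal panel
Translational research: Panel A 9/12 = 75.0%, the internal panel 14/16 = 87.5% → the internal panel
Infrastructure: Panel A 16/34 = 47.1%, the internal panel 51/94 = 54.3% → the internal panel
Overall: Panel A 67/290 = 23.1%, the internal panel 140/393 = 35.6% → the internal panel
The internal panel wins overall and in every proposal group — no reversal.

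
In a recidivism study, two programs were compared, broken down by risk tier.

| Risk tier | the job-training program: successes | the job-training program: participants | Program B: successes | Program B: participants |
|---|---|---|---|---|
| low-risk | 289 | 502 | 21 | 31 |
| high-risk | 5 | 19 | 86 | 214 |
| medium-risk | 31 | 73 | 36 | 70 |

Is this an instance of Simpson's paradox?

Low-risk: the job-training program 289/502 = 57.6%, Program B 21/31 = 67.7% → Program B
High-risk: the job-training program 5/19 = 26.3%, Program B 86/214 = 40.2% → Program B
Medium-risk: the job-training program 31/73 = 42.5%, Program B 36/70 = 51.4% → Program B
Overall: the job-training program 325/594 = 54.7%, Program B 143/315 = 45.4% → the job-training program
Program B wins each risk group but the job-training program wins overall — the comparison reverses. Program B's participants skew toward high-risk, which has a lower base rate.

Yes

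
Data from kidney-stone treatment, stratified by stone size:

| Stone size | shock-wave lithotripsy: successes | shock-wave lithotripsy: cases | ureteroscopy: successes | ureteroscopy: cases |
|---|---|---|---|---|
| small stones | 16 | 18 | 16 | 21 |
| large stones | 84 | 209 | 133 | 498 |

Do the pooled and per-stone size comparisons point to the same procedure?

Yes

Small stones: shock-wave lithotripsy 16/18 = 88.9%, ureteroscopy 16/21 = 76.2% → shock-wave lithotripsy
Large stones: shock-wave lithotripsy 84/209 = 40.2%, ureteroscopy 133/498 = 26.7% → shock-wave lithotripsy
Overall: shock-wave lithotripsy 100/227 = 44.1%, ureteroscopy 149/519 = 28.7% → shock-wave lithotripsy
Shock-wave lithotripsy wins overall and in every stone group — no reversal.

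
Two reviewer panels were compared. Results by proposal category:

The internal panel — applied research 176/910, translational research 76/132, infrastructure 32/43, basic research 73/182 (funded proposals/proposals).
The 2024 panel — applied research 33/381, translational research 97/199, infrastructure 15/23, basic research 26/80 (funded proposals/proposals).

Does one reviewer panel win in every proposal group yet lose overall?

No

Applied research: the internal panel 176/910 = 19.3%, the 2024 panel 33/381 = 8.7% → the internal panel
Translational research: the internal panel 76/132 = 57.6%, the 2024 panel 97/199 = 48.7% → the internal panel
Infrastructure: the internal panel 32/43 = 74.4%, the 2024 panel 15/23 = 65.2% → the internal panel
Basic research: the internal panel 73/182 = 40.1%, the 2024 panel 26/80 = 32.5% → the internal panel
Overall: the internal panel 357/1267 = 28.2%, the 2024 panel 171/683 = 25.0% → the internal panel
The internal panel wins overall and in every proposal group — no reversal.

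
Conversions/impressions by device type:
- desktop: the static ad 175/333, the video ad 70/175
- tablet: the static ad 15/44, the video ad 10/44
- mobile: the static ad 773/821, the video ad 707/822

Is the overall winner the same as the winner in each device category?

Desktop: the static ad 175/333 = 52.6%, the video ad 70/175 = 40.0% → the static ad
Tablet: the static ad 15/44 = 34.1%, the video ad 10/44 = 22.7% → the static ad
Mobile: the static ad 773/821 = 94.2%, the video ad 707/822 = 86.0% → the static ad
Overall: the static ad 963/1198 = 80.4%, the video ad 787/1041 = 75.6% → the static ad
The static ad wins overall and in every device group — no reversal.

Yes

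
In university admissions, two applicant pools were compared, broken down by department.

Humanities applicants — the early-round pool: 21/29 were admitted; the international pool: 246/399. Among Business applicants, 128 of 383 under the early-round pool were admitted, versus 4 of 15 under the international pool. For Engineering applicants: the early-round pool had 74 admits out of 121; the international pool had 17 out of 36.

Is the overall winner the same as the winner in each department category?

Humanities: the early-round pool 21/29 = 72.4%, the international pool 246/399 = 61.7% → the early-round pool
Business: the early-round pool 128/383 = 33.4%, the international pool 4/15 = 26.7% → the early-round pool
Engineering: the early-round pool 74/121 = 61.2%, the international pool 17/36 = 47.2% → the early-round pool
Overall: the early-round pool 223/533 = 41.8%, the international pool 267/450 = 59.3% → the international pool
The early-round pool wins each department group but the international pool wins overall — the comparison reverses. The early-round pool's applicants skew toward Business, which has a lower base rate.

No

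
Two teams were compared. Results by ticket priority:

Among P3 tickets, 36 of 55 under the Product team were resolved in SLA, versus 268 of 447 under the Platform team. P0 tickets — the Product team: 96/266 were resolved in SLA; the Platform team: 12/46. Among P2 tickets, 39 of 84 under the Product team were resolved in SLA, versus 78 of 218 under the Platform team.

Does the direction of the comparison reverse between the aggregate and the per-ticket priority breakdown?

Yes

P3: the Product team 36/55 = 65.5%, the Platform team 268/447 = 60.0% → the Product team
P0: the Product team 96/266 = 36.1%, the Platform team 12/46 = 26.1% → the Product team
P2: the Product team 39/84 = 46.4%, the Platform team 78/218 = 35.8% → the Product team
Overall: the Product team 171/405 = 42.2%, the Platform team 358/711 = 50.4% → the Platform team
The Product team wins each ticket group but the Platform team wins overall — the comparison reverses. The Product team's tickets skew toward P0, which has a lower base rate.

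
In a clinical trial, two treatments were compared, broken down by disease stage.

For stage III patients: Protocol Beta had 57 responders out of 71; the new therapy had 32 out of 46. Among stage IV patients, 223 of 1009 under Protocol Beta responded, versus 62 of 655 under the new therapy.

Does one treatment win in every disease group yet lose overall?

No

Stage III: Protocol Beta 57/71 = 80.3%, the new therapy 32/46 = 69.6% → Protocol Beta
Stage IV: Protocol Beta 223/1009 = 22.1%, the new therapy 62/655 = 9.5% → Protocol Beta
Overall: Protocol Beta 280/1080 = 25.9%, the new therapy 94/701 = 13.4% → Protocol Beta
Protocol Beta wins overall and in every disease group — no reversal.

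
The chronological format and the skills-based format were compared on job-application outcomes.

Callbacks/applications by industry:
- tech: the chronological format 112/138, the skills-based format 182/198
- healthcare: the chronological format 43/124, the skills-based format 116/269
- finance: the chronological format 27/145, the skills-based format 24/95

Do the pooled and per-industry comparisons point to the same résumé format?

Yes

Tech: the chronological format 112/138 = 81.2%, the skills-based format 182/198 = 91.9% → the skills-based format
Healthcare: the chronological format 43/124 = 34.7%, the skills-based format 116/269 = 43.1% → the skills-based format
Finance: the chronological format 27/145 = 18.6%, the skills-based format 24/95 = 25.3% → the skills-based format
Overall: the chronological format 182/407 = 44.7%, the skills-based format 322/562 = 57.3% → the skills-based format
The skills-based format wins overall and in every industry group — no reversal.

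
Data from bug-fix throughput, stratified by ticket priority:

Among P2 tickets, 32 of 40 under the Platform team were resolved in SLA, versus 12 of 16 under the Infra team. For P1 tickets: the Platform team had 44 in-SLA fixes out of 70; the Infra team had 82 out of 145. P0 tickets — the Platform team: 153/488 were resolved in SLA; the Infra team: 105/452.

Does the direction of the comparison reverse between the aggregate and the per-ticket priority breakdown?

P2: the Platform team 32/40 = 80.0%, the Infra team 12/16 = 75.0% → the Platform team
P1: the Platform team 44/70 = 62.9%, the Infra team 82/145 = 56.6% → the Platform team
P0: the Platform team 153/488 = 31.4%, the Infra team 105/452 = 23.2% → the Platform team
Overall: the Platform team 229/598 = 38.3%, the Infra team 199/613 = 32.5% → the Platform team
The Platform team wins overall and in every ticket group — no reversal.

No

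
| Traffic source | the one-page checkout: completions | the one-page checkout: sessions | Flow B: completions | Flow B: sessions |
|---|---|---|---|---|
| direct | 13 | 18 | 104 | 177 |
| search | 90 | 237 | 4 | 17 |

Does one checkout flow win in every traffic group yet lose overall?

Yes

Direct: the one-page checkout 13/18 = 72.2%, Flow B 104/177 = 58.8% → the one-page checkout
Search: the one-page checkout 90/237 = 38.0%, Flow B 4/17 = 23.5% → the one-page checkout
Overall: the one-page checkout 103/255 = 40.4%, Flow B 108/194 = 55.7% → Flow B
The one-page checkout wins each traffic group but Flow B wins overall — the comparison reverses. The one-page checkout's sessions skew toward search, which has a lower base rate.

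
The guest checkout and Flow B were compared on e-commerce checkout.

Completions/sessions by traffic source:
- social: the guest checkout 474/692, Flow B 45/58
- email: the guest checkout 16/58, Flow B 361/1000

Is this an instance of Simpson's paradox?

Social: the guest checkout 474/692 = 68.5%, Flow B 45/58 = 77.6% → Flow B
Email: the guest checkout 16/58 = 27.6%, Flow B 361/1000 = 36.1% → Flow B
Overall: the guest checkout 490/750 = 65.3%, Flow B 406/1058 = 38.4% → the guest checkout
Flow B wins each traffic group but the guest checkout wins overall — the comparison reverses. Flow B's sessions skew toward email, which has a lower base rate.

Yes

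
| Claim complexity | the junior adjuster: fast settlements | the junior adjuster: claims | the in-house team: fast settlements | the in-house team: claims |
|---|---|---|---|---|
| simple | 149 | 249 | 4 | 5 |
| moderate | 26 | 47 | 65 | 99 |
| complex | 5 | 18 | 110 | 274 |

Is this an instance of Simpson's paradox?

Simple: the junior adjuster 149/249 = 59.8%, the in-house team 4/5 = 80.0% → the in-house team
Moderate: the junior adjuster 26/47 = 55.3%, the in-house team 65/99 = 65.7% → the in-house team
Complex: the junior adjuster 5/18 = 27.8%, the in-house team 110/274 = 40.1% → the in-house team
Overall: the junior adjuster 180/314 = 57.3%, the in-house team 179/378 = 47.4% → the junior adjuster
The in-house team wins each claim group but the junior adjuster wins overall — the comparison reverses. The in-house team's claims skew toward complex, which has a lower base rate.

Yes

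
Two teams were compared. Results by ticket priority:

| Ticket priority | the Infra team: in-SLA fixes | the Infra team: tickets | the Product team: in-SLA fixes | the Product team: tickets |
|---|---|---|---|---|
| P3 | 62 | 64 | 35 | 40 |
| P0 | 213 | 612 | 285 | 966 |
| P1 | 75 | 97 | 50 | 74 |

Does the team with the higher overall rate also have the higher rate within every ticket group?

P3: the Infra team 62/64 = 96.9%, the Product team 35/40 = 87.5% → the Infra team
P0: the Infra team 213/612 = 34.8%, the Product team 285/966 = 29.5% → the Infra team
P1: the Infra team 75/97 = 77.3%, the Product team 50/74 = 67.6% → the Infra team
Overall: the Infra team 350/773 = 45.3%, the Product team 370/1080 = 34.3% → the Infra team
The Infra team wins overall and in every ticket group — no reversal.

Yes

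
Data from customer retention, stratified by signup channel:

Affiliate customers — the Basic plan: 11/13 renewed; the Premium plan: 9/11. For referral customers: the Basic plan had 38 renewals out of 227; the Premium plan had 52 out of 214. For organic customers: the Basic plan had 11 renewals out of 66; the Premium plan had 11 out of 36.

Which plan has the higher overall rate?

the Premium plan

Affiliate: the Basic plan 11/13 = 84.6%, the Premium plan 9/11 = 81.8% → the Basic plan
Referral: the Basic plan 38/227 = 16.7%, the Premium plan 52/214 = 24.3% → the Premium plan
Organic: the Basic plan 11/66 = 16.7%, the Premium plan 11/36 = 30.6% → the Premium plan
Overall: the Basic plan 60/306 = 19.6%, the Premium plan 72/261 = 27.6% → the Premium plan
(Neither sweeps every signup group, but the Premium plan has the higher pooled rate.)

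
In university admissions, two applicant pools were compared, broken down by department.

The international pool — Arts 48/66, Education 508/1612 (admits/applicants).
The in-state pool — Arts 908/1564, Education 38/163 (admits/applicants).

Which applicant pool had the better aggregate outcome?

Arts: the international pool 48/66 = 72.7%, the in-state pool 908/1564 = 58.1% → the international pool
Education: the international pool 508/1612 = 31.5%, the in-state pool 38/163 = 23.3% → the international pool
Overall: the international pool 556/1678 = 33.1%, the in-state pool 946/1727 = 54.8% → the in-state pool
(The international pool wins every department group but the in-state pool wins overall — the international pool's applicants skew toward the low-rate Education group.)

the in-state pool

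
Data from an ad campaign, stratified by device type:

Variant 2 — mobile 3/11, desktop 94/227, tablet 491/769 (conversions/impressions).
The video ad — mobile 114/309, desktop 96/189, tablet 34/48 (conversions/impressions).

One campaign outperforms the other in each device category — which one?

Mobile: Variant 2 3/11 = 27.3%, the video ad 114/309 = 36.9% → the video ad
Desktop: Variant 2 94/227 = 41.4%, the video ad 96/189 = 50.8% → the video ad
Tablet: Variant 2 491/769 = 63.8%, the video ad 34/48 = 70.8% → the video ad
The video ad has the higher rate in all 3 groups.

the video ad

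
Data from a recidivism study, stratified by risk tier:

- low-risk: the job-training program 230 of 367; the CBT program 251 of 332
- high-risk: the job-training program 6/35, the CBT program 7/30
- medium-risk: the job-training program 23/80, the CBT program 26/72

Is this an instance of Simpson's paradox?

Low-risk: the job-training program 230/367 = 62.7%, the CBT program 251/332 = 75.6% → the CBT program
High-risk: the job-training program 6/35 = 17.1%, the CBT program 7/30 = 23.3% → the CBT program
Medium-risk: the job-training program 23/80 = 28.8%, the CBT program 26/72 = 36.1% → the CBT program
Overall: the job-training program 259/482 = 53.7%, the CBT program 284/434 = 65.4% → the CBT program
The CBT program wins overall and in every risk group — no reversal.

No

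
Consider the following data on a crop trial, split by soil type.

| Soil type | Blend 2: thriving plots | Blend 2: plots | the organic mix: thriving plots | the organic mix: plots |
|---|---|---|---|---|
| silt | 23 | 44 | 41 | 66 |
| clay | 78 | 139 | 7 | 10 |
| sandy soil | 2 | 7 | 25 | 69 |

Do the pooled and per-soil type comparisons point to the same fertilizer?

No

Silt: Blend 2 23/44 = 52.3%, the organic mix 41/66 = 62.1% → the organic mix
Clay: Blend 2 78/139 = 56.1%, the organic mix 7/10 = 70.0% → the organic mix
Sandy soil: Blend 2 2/7 = 28.6%, the organic mix 25/69 = 36.2% → the organic mix
Overall: Blend 2 103/190 = 54.2%, the organic mix 73/145 = 50.3% → Blend 2
The organic mix wins each soil group but Blend 2 wins overall — the comparison reverses. The organic mix's plots skew toward sandy soil, which has a lower base rate.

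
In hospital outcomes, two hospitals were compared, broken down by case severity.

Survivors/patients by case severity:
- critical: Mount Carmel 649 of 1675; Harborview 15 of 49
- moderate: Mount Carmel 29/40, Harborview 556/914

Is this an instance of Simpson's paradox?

Yes

Critical: Mount Carmel 649/1675 = 38.7%, Harborview 15/49 = 30.6% → Mount Carmel
Moderate: Mount Carmel 29/40 = 72.5%, Harborview 556/914 = 60.8% → Mount Carmel
Overall: Mount Carmel 678/1715 = 39.5%, Harborview 571/963 = 59.3% → Harborview
Mount Carmel wins each case group but Harborview wins overall — the comparison reverses. Mount Carmel's patients skew toward critical, which has a lower base rate.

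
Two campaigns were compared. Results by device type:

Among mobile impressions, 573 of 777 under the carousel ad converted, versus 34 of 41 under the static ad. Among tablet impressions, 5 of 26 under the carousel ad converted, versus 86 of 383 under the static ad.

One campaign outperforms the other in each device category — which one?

Mobile: the carousel ad 573/777 = 73.7%, the static ad 34/41 = 82.9% → the static ad
Tablet: the carousel ad 5/26 = 19.2%, the static ad 86/383 = 22.5% → the static ad
The static ad has the higher rate in both groups.

the static ad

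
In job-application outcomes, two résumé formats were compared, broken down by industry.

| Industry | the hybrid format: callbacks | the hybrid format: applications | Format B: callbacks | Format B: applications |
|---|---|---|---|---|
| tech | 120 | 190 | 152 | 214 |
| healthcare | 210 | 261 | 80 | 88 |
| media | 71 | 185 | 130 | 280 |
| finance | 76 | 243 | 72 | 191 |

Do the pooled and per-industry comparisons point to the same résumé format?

Yes

Tech: the hybrid format 120/190 = 63.2%, Format B 152/214 = 71.0% → Format B
Healthcare: the hybrid format 210/261 = 80.5%, Format B 80/88 = 90.9% → Format B
Media: the hybrid format 71/185 = 38.4%, Format B 130/280 = 46.4% → Format B
Finance: the hybrid format 76/243 = 31.3%, Format B 72/191 = 37.7% → Format B
Overall: the hybrid format 477/879 = 54.3%, Format B 434/773 = 56.1% → Format B
Format B wins overall and in every industry group — no reversal.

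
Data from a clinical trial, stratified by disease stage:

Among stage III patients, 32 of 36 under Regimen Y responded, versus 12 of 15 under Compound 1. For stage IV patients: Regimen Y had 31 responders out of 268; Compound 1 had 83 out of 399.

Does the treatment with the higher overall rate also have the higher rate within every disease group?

No

Stage III: Regimen Y 32/36 = 88.9%, Compound 1 12/15 = 80.0% → Regimen Y
Stage IV: Regimen Y 31/268 = 11.6%, Compound 1 83/399 = 20.8% → Compound 1
Overall: Regimen Y 63/304 = 20.7%, Compound 1 95/414 = 22.9% → Compound 1
Neither sweeps: Regimen Y wins 1 of 2 groups, Compound 1 wins 1. Compound 1 wins overall but not every group — no Simpson reversal.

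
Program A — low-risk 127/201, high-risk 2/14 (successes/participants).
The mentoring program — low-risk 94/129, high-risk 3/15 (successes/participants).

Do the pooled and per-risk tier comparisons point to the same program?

Yes

Low-risk: Program A 127/201 = 63.2%, the mentoring program 94/129 = 72.9% → the mentoring program
High-risk: Program A 2/14 = 14.3%, the mentoring program 3/15 = 20.0% → the mentoring program
Overall: Program A 129/215 = 60.0%, the mentoring program 97/144 = 67.4% → the mentoring program
The mentoring program wins overall and in every risk group — no reversal.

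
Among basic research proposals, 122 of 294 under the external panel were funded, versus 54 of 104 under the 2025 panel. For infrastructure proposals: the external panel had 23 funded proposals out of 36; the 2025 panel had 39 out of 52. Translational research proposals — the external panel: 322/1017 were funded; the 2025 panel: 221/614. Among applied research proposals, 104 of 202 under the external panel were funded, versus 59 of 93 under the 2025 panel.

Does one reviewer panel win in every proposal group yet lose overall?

Basic research: the external panel 122/294 = 41.5%, the 2025 panel 54/104 = 51.9% → the 2025 panel
Infrastructure: the external panel 23/36 = 63.9%, the 2025 panel 39/52 = 75.0% → the 2025 panel
Translational research: the external panel 322/1017 = 31.7%, the 2025 panel 221/614 = 36.0% → the 2025 panel
Applied research: the external panel 104/202 = 51.5%, the 2025 panel 59/93 = 63.4% → the 2025 panel
Overall: the external panel 571/1549 = 36.9%, the 2025 panel 373/863 = 43.2% → the 2025 panel
The 2025 panel wins overall and in every proposal group — no reversal.

No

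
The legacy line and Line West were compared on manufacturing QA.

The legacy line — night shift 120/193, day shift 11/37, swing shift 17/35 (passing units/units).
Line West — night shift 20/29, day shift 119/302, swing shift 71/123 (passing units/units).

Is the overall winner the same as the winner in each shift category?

No

Night shift: the legacy line 120/193 = 62.2%, Line West 20/29 = 69.0% → Line West
Day shift: the legacy line 11/37 = 29.7%, Line West 119/302 = 39.4% → Line West
Swing shift: the legacy line 17/35 = 48.6%, Line West 71/123 = 57.7% → Line West
Overall: the legacy line 148/265 = 55.8%, Line West 210/454 = 46.3% → the legacy line
Line West wins each shift group but the legacy line wins overall — the comparison reverses. Line West's units skew toward day shift, which has a lower base rate.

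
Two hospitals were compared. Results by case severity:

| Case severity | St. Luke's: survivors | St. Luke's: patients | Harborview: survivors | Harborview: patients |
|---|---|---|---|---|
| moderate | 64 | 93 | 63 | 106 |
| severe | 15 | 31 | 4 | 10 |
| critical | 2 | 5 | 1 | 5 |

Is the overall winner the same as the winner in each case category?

Moderate: St. Luke's 64/93 = 68.8%, Harborview 63/106 = 59.4% → St. Luke's
Severe: St. Luke's 15/31 = 48.4%, Harborview 4/10 = 40.0% → St. Luke's
Critical: St. Luke's 2/5 = 40.0%, Harborview 1/5 = 20.0% → St. Luke's
Overall: St. Luke's 81/129 = 62.8%, Harborview 68/121 = 56.2% → St. Luke's
St. Luke's wins overall and in every case group — no reversal.

Yes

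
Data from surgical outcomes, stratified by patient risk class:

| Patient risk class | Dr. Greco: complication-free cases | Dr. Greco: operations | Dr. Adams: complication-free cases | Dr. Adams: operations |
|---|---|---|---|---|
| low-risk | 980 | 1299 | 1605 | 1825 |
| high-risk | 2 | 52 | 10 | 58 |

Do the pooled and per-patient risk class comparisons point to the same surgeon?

Low-risk: Dr. Greco 980/1299 = 75.4%, Dr. Adams 1605/1825 = 87.9% → Dr. Adams
High-risk: Dr. Greco 2/52 = 3.8%, Dr. Adams 10/58 = 17.2% → Dr. Adams
Overall: Dr. Greco 982/1351 = 72.7%, Dr. Adams 1615/1883 = 85.8% → Dr. Adams
Dr. Adams wins overall and in every patient risk group — no reversal.

Yes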